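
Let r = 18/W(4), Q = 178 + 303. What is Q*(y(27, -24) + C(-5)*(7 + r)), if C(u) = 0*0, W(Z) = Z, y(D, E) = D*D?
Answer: 350649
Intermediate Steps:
Q = 481
y(D, E) = D²
C(u) = 0
r = 9/2 (r = 18/4 = 18*(¼) = 9/2 ≈ 4.5000)
Q*(y(27, -24) + C(-5)*(7 + r)) = 481*(27² + 0*(7 + 9/2)) = 481*(729 + 0*(23/2)) = 481*(729 + 0) = 481*729 = 350649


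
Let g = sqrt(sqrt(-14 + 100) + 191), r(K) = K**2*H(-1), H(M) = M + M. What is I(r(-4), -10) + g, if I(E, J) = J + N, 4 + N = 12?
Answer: -2 + sqrt(191 + sqrt(86)) ≈ 12.152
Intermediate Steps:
N = 8 (N = -4 + 12 = 8)
H(M) = 2*M
r(K) = -2*K**2 (r(K) = K**2*(2*(-1)) = K**2*(-2) = -2*K**2)
I(E, J) = 8 + J (I(E, J) = J + 8 = 8 + J)
g = sqrt(191 + sqrt(86)) (g = sqrt(sqrt(86) + 191) = sqrt(191 + sqrt(86)) ≈ 14.152)
I(r(-4), -10) + g = (8 - 10) + sqrt(191 + sqrt(86)) = -2 + sqrt(191 + sqrt(86))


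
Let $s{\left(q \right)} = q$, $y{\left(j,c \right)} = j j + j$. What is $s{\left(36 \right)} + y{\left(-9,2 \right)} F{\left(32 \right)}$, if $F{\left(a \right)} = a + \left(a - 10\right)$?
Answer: $3924$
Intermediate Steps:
$y{\left(j,c \right)} = j + j^{2}$ ($y{\left(j,c \right)} = j^{2} + j = j + j^{2}$)
$F{\left(a \right)} = -10 + 2 a$ ($F{\left(a \right)} = a + \left(a - 10\right) = a + \left(-10 + a\right) = -10 + 2 a$)
$s{\left(36 \right)} + y{\left(-9,2 \right)} F{\left(32 \right)} = 36 + - 9 \left(1 - 9\right) \left(-10 + 2 \cdot 32\right) = 36 + \left(-9\right) \left(-8\right) \left(-10 + 64\right) = 36 + 72 \cdot 54 = 36 + 3888 = 3924$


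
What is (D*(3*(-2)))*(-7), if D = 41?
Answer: 1722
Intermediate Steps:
(D*(3*(-2)))*(-7) = (41*(3*(-2)))*(-7) = (41*(-6))*(-7) = -246*(-7) = 1722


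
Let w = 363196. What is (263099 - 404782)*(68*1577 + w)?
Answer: -66652217056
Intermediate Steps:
(263099 - 404782)*(68*1577 + w) = (263099 - 404782)*(68*1577 + 363196) = -141683*(107236 + 363196) = -141683*470432 = -66652217056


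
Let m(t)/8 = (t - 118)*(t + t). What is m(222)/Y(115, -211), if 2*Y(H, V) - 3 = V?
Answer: -3552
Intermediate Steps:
m(t) = 16*t*(-118 + t) (m(t) = 8*((t - 118)*(t + t)) = 8*((-118 + t)*(2*t)) = 8*(2*t*(-118 + t)) = 16*t*(-118 + t))
Y(H, V) = 3/2 + V/2
m(222)/Y(115, -211) = (16*222*(-118 + 222))/(3/2 + (½)*(-211)) = (16*222*104)/(3/2 - 211/2) = 369408/(-104) = 369408*(-1/104) = -3552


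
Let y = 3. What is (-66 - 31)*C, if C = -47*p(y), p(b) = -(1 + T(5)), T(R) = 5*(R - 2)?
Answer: -72944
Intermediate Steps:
T(R) = -10 + 5*R (T(R) = 5*(-2 + R) = -10 + 5*R)
p(b) = -16 (p(b) = -(1 + (-10 + 5*5)) = -(1 + (-10 + 25)) = -(1 + 15) = -1*16 = -16)
C = 752 (C = -47*(-16) = 752)
(-66 - 31)*C = (-66 - 31)*752 = -97*752 = -72944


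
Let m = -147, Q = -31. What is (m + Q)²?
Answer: 31684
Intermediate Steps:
(m + Q)² = (-147 - 31)² = (-178)² = 31684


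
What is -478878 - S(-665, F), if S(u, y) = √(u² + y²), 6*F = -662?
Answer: -478878 - √4089586/3 ≈ -4.7955e+5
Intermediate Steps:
F = -331/3 (F = (⅙)*(-662) = -331/3 ≈ -110.33)
-478878 - S(-665, F) = -478878 - √((-665)² + (-331/3)²) = -478878 - √(442225 + 109561/9) = -478878 - √(4089586/9) = -478878 - √4089586/3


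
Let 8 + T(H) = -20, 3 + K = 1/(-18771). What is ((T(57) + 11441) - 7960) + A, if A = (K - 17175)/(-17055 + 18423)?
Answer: 88346199545/25678728 ≈ 3440.4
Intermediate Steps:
K = -56314/18771 (K = -3 + 1/(-18771) = -3 - 1/18771 = -56314/18771 ≈ -3.0001)
T(H) = -28 (T(H) = -8 - 20 = -28)
A = -322448239/25678728 (A = (-56314/18771 - 17175)/(-17055 + 18423) = -322448239/18771/1368 = -322448239/18771*1/1368 = -322448239/25678728 ≈ -12.557)
((T(57) + 11441) - 7960) + A = ((-28 + 11441) - 7960) - 322448239/25678728 = (11413 - 7960) - 322448239/25678728 = 3453 - 322448239/25678728 = 88346199545/25678728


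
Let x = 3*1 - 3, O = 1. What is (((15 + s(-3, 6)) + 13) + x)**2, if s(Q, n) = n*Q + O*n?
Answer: 256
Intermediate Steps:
s(Q, n) = n + Q*n (s(Q, n) = n*Q + 1*n = Q*n + n = n + Q*n)
x = 0 (x = 3 - 3 = 0)
(((15 + s(-3, 6)) + 13) + x)**2 = (((15 + 6*(1 - 3)) + 13) + 0)**2 = (((15 + 6*(-2)) + 13) + 0)**2 = (((15 - 12) + 13) + 0)**2 = ((3 + 13) + 0)**2 = (16 + 0)**2 = 16**2 = 256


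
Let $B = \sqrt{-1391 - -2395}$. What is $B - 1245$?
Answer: $-1245 + 2 \sqrt{251} \approx -1213.3$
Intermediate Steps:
$B = 2 \sqrt{251}$ ($B = \sqrt{-1391 + 2395} = \sqrt{1004} = 2 \sqrt{251} \approx 31.686$)
$B - 1245 = 2 \sqrt{251} - 1245 = -1245 + 2 \sqrt{251}$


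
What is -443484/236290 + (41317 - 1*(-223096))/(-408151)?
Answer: -121743292927/48220999895 ≈ -2.5247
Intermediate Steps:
-443484/236290 + (41317 - 1*(-223096))/(-408151) = -443484*1/236290 + (41317 + 223096)*(-1/408151) = -221742/118145 + 264413*(-1/408151) = -221742/118145 - 264413/408151 = -121743292927/48220999895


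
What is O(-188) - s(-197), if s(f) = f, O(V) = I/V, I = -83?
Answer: 37119/188 ≈ 197.44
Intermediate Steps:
O(V) = -83/V
O(-188) - s(-197) = -83/(-188) - 1*(-197) = -83*(-1/188) + 197 = 83/188 + 197 = 37119/188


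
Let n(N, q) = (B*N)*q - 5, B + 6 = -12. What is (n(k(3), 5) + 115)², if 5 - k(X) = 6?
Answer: 40000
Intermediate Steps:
B = -18 (B = -6 - 12 = -18)
k(X) = -1 (k(X) = 5 - 1*6 = 5 - 6 = -1)
n(N, q) = -5 - 18*N*q (n(N, q) = (-18*N)*q - 5 = -18*N*q - 5 = -5 - 18*N*q)
(n(k(3), 5) + 115)² = ((-5 - 18*(-1)*5) + 115)² = ((-5 + 90) + 115)² = (85 + 115)² = 200² = 40000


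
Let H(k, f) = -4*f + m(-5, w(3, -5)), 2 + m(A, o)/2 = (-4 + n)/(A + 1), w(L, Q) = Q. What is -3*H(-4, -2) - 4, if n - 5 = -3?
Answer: -19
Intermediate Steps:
n = 2 (n = 5 - 3 = 2)
m(A, o) = -4 - 4/(1 + A) (m(A, o) = -4 + 2*((-4 + 2)/(A + 1)) = -4 + 2*(-2/(1 + A)) = -4 - 4/(1 + A))
H(k, f) = -3 - 4*f (H(k, f) = -4*f + 4*(-2 - 1*(-5))/(1 - 5) = -4*f + 4*(-2 + 5)/(-4) = -4*f + 4*(-¼)*3 = -4*f - 3 = -3 - 4*f)
-3*H(-4, -2) - 4 = -3*(-3 - 4*(-2)) - 4 = -3*(-3 + 8) - 4 = -3*5 - 4 = -15 - 4 = -19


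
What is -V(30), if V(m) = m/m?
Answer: -1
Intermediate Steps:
V(m) = 1
-V(30) = -1*1 = -1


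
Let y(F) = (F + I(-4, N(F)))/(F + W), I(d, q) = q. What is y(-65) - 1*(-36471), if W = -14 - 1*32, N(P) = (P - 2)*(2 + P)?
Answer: 4044125/111 ≈ 36434.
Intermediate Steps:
N(P) = (-2 + P)*(2 + P)
W = -46 (W = -14 - 32 = -46)
y(F) = (-4 + F + F²)/(-46 + F) (y(F) = (F + (-4 + F²))/(F - 46) = (-4 + F + F²)/(-46 + F))
y(-65) - 1*(-36471) = (-4 - 65 + (-65)²)/(-46 - 65) - 1*(-36471) = (-4 - 65 + 4225)/(-111) + 36471 = -1/111*4156 + 36471 = -4156/111 + 36471 = 4044125/111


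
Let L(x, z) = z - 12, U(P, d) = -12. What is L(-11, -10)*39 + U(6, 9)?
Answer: -870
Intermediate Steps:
L(x, z) = -12 + z
L(-11, -10)*39 + U(6, 9) = (-12 - 10)*39 - 12 = -22*39 - 12 = -858 - 12 = -870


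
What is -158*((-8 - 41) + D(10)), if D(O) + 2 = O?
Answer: 6478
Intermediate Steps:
D(O) = -2 + O
-158*((-8 - 41) + D(10)) = -158*((-8 - 41) + (-2 + 10)) = -158*(-49 + 8) = -158*(-41) = 6478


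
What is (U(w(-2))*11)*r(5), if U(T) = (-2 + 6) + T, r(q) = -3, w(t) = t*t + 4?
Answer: -396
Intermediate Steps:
w(t) = 4 + t² (w(t) = t² + 4 = 4 + t²)
U(T) = 4 + T
(U(w(-2))*11)*r(5) = ((4 + (4 + (-2)²))*11)*(-3) = ((4 + (4 + 4))*11)*(-3) = ((4 + 8)*11)*(-3) = (12*11)*(-3) = 132*(-3) = -396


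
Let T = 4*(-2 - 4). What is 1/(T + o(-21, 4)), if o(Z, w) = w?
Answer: -1/20 ≈ -0.050000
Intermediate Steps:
T = -24 (T = 4*(-6) = -24)
1/(T + o(-21, 4)) = 1/(-24 + 4) = 1/(-20) = -1/20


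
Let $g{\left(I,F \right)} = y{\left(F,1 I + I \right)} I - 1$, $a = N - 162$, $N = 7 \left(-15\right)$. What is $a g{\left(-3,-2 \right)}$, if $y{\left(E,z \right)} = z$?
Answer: $-4539$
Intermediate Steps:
$N = -105$
$a = -267$ ($a = -105 - 162 = -267$)
$g{\left(I,F \right)} = -1 + 2 I^{2}$ ($g{\left(I,F \right)} = \left(1 I + I\right) I - 1 = \left(I + I\right) I - 1 = 2 I I - 1 = 2 I^{2} - 1 = -1 + 2 I^{2}$)
$a g{\left(-3,-2 \right)} = - 267 \left(-1 + 2 \left(-3\right)^{2}\right) = - 267 \left(-1 + 2 \cdot 9\right) = - 267 \left(-1 + 18\right) = \left(-267\right) 17 = -4539$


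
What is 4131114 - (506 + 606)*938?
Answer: 3088058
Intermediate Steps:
4131114 - (506 + 606)*938 = 4131114 - 1112*938 = 4131114 - 1*1043056 = 4131114 - 1043056 = 3088058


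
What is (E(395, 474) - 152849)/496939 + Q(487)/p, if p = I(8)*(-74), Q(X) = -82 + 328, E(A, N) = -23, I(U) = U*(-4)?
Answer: -119876951/588375776 ≈ -0.20374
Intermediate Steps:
I(U) = -4*U
Q(X) = 246
p = 2368 (p = -4*8*(-74) = -32*(-74) = 2368)
(E(395, 474) - 152849)/496939 + Q(487)/p = (-23 - 152849)/496939 + 246/2368 = -152872*1/496939 + 246*(1/2368) = -152872/496939 + 123/1184 = -119876951/588375776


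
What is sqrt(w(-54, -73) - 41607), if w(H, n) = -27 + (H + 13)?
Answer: 5*I*sqrt(1667) ≈ 204.14*I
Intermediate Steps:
w(H, n) = -14 + H (w(H, n) = -27 + (13 + H) = -14 + H)
sqrt(w(-54, -73) - 41607) = sqrt((-14 - 54) - 41607) = sqrt(-68 - 41607) = sqrt(-41675) = 5*I*sqrt(1667)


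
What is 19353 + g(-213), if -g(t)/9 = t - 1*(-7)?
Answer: 21207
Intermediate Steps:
g(t) = -63 - 9*t (g(t) = -9*(t - 1*(-7)) = -9*(t + 7) = -9*(7 + t) = -63 - 9*t)
19353 + g(-213) = 19353 + (-63 - 9*(-213)) = 19353 + (-63 + 1917) = 19353 + 1854 = 21207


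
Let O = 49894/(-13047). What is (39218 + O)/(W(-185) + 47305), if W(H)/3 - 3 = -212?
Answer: 255813676/304503933 ≈ 0.84010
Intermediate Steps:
O = -49894/13047 (O = 49894*(-1/13047) = -49894/13047 ≈ -3.8242)
W(H) = -627 (W(H) = 9 + 3*(-212) = 9 - 636 = -627)
(39218 + O)/(W(-185) + 47305) = (39218 - 49894/13047)/(-627 + 47305) = (511627352/13047)/46678 = (511627352/13047)*(1/46678) = 255813676/304503933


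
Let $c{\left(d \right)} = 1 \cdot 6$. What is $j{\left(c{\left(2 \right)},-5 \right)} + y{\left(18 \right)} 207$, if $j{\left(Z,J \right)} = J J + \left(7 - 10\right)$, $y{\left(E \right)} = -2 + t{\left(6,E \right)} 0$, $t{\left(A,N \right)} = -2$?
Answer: $-392$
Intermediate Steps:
$c{\left(d \right)} = 6$
$y{\left(E \right)} = -2$ ($y{\left(E \right)} = -2 - 0 = -2 + 0 = -2$)
$j{\left(Z,J \right)} = -3 + J^{2}$ ($j{\left(Z,J \right)} = J^{2} - 3 = -3 + J^{2}$)
$j{\left(c{\left(2 \right)},-5 \right)} + y{\left(18 \right)} 207 = \left(-3 + \left(-5\right)^{2}\right) - 414 = \left(-3 + 25\right) - 414 = 22 - 414 = -392$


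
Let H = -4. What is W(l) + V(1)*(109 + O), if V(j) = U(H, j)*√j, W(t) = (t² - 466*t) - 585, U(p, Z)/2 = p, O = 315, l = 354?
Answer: -43625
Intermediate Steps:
U(p, Z) = 2*p
W(t) = -585 + t² - 466*t
V(j) = -8*√j (V(j) = (2*(-4))*√j = -8*√j)
W(l) + V(1)*(109 + O) = (-585 + 354² - 466*354) + (-8*√1)*(109 + 315) = (-585 + 125316 - 164964) - 8*1*424 = -40233 - 8*424 = -40233 - 3392 = -43625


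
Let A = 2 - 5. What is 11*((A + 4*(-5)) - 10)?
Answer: -363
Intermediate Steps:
A = -3
11*((A + 4*(-5)) - 10) = 11*((-3 + 4*(-5)) - 10) = 11*((-3 - 20) - 10) = 11*(-23 - 10) = 11*(-33) = -363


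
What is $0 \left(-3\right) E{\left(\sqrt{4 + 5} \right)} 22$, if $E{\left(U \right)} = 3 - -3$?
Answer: $0$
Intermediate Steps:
$E{\left(U \right)} = 6$ ($E{\left(U \right)} = 3 + 3 = 6$)
$0 \left(-3\right) E{\left(\sqrt{4 + 5} \right)} 22 = 0 \left(-3\right) 6 \cdot 22 = 0 \cdot 6 \cdot 22 = 0 \cdot 22 = 0$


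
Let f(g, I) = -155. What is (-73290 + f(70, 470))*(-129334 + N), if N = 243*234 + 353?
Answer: 5296779955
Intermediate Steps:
N = 57215 (N = 56862 + 353 = 57215)
(-73290 + f(70, 470))*(-129334 + N) = (-73290 - 155)*(-129334 + 57215) = -73445*(-72119) = 5296779955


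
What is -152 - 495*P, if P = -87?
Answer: 42913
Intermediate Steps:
-152 - 495*P = -152 - 495*(-87) = -152 + 43065 = 42913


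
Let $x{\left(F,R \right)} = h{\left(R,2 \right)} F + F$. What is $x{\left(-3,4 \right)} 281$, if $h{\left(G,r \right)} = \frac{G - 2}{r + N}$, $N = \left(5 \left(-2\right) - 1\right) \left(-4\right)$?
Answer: $- \frac{20232}{23} \approx -879.65$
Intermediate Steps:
$N = 44$ ($N = \left(-10 - 1\right) \left(-4\right) = \left(-11\right) \left(-4\right) = 44$)
$h{\left(G,r \right)} = \frac{-2 + G}{44 + r}$ ($h{\left(G,r \right)} = \frac{G - 2}{r + 44} = \frac{-2 + G}{44 + r}$)
$x{\left(F,R \right)} = F + F \left(- \frac{1}{23} + \frac{R}{46}\right)$ ($x{\left(F,R \right)} = \frac{-2 + R}{44 + 2} F + F = \frac{-2 + R}{46} F + F = \left(- \frac{1}{23} + \frac{R}{46}\right) F + F = F \left(- \frac{1}{23} + \frac{R}{46}\right) + F = F + F \left(- \frac{1}{23} + \frac{R}{46}\right)$)
$x{\left(-3,4 \right)} 281 = \frac{1}{46} \left(-3\right) \left(44 + 4\right) 281 = \frac{1}{46} \left(-3\right) 48 \cdot 281 = \left(- \frac{72}{23}\right) 281 = - \frac{20232}{23}$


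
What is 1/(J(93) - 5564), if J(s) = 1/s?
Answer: -93/517451 ≈ -0.00017973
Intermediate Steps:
1/(J(93) - 5564) = 1/(1/93 - 5564) = 1/(-517451/93) = -93/517451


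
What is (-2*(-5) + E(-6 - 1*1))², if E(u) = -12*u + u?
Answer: 7569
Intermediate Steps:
E(u) = -11*u
(-2*(-5) + E(-6 - 1*1))² = (-2*(-5) - 11*(-6 - 1*1))² = (10 - 11*(-6 - 1))² = (10 - 11*(-7))² = (10 + 77)² = 87² = 7569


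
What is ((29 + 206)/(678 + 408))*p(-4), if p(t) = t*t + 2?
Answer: 705/181 ≈ 3.8950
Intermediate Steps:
p(t) = 2 + t**2 (p(t) = t**2 + 2 = 2 + t**2)
((29 + 206)/(678 + 408))*p(-4) = ((29 + 206)/(678 + 408))*(2 + (-4)**2) = (235/1086)*(2 + 16) = (235*(1/1086))*18 = (235/1086)*18 = 705/181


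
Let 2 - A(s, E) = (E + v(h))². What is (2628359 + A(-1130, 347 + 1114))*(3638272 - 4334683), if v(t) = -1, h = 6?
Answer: -345949824771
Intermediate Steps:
A(s, E) = 2 - (-1 + E)² (A(s, E) = 2 - (E - 1)² = 2 - (-1 + E)²)
(2628359 + A(-1130, 347 + 1114))*(3638272 - 4334683) = (2628359 + (2 - (-1 + (347 + 1114))²))*(3638272 - 4334683) = (2628359 + (2 - (-1 + 1461)²))*(-696411) = (2628359 + (2 - 1*1460²))*(-696411) = (2628359 + (2 - 1*2131600))*(-696411) = (2628359 + (2 - 2131600))*(-696411) = (2628359 - 2131598)*(-696411) = 496761*(-696411) = -345949824771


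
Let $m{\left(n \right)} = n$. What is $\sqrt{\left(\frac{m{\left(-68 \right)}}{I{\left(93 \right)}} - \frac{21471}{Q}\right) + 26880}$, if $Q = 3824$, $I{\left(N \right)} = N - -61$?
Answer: $\frac{\sqrt{145622551745671}}{73612} \approx 163.93$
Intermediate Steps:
$I{\left(N \right)} = 61 + N$ ($I{\left(N \right)} = N + 61 = 61 + N$)
$\sqrt{\left(\frac{m{\left(-68 \right)}}{I{\left(93 \right)}} - \frac{21471}{Q}\right) + 26880} = \sqrt{\left(- \frac{68}{61 + 93} - \frac{21471}{3824}\right) + 26880} = \sqrt{\left(- \frac{68}{154} - \frac{21471}{3824}\right) + 26880} = \sqrt{\left(\left(-68\right) \frac{1}{154} - \frac{21471}{3824}\right) + 26880} = \sqrt{\left(- \frac{34}{77} - \frac{21471}{3824}\right) + 26880} = \sqrt{- \frac{1783283}{294448} + 26880} = \sqrt{\frac{7912978957}{294448}} = \frac{\sqrt{145622551745671}}{73612}$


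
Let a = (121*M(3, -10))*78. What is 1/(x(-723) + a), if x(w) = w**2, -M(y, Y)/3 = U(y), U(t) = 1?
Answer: 1/494415 ≈ 2.0226e-6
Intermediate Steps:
M(y, Y) = -3 (M(y, Y) = -3*1 = -3)
a = -28314 (a = (121*(-3))*78 = -363*78 = -28314)
1/(x(-723) + a) = 1/((-723)**2 - 28314) = 1/(522729 - 28314) = 1/494415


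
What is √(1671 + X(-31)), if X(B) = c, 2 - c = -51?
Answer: 2*√431 ≈ 41.521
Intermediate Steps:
c = 53 (c = 2 - 1*(-51) = 2 + 51 = 53)
X(B) = 53
√(1671 + X(-31)) = √(1671 + 53) = √1724 = 2*√431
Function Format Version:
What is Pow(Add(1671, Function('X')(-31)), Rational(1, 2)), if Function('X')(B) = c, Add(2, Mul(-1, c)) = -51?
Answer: Mul(2, Pow(431, Rational(1, 2))) ≈ 41.521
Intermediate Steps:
c = 53 (c = Add(2, Mul(-1, -51)) = Add(2, 51) = 53)
Function('X')(B) = 53
Pow(Add(1671, Function('X')(-31)), Rational(1, 2)) = Pow(Add(1671, 53), Rational(1, 2)) = Pow(1724, Rational(1, 2)) = Mul(2, Pow(431, Rational(1, 2)))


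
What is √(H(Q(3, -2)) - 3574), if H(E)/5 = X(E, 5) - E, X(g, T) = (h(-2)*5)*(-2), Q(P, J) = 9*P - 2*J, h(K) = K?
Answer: I*√3629 ≈ 60.241*I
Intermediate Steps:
Q(P, J) = -2*J + 9*P
X(g, T) = 20 (X(g, T) = -2*5*(-2) = -10*(-2) = 20)
H(E) = 100 - 5*E (H(E) = 5*(20 - E) = 100 - 5*E)
√(H(Q(3, -2)) - 3574) = √((100 - 5*(-2*(-2) + 9*3)) - 3574) = √((100 - 5*(4 + 27)) - 3574) = √((100 - 5*31) - 3574) = √((100 - 155) - 3574) = √(-55 - 3574) = √(-3629) = I*√3629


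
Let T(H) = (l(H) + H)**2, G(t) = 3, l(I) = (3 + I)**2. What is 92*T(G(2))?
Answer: 139932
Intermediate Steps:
T(H) = (H + (3 + H)**2)**2 (T(H) = ((3 + H)**2 + H)**2 = (H + (3 + H)**2)**2)
92*T(G(2)) = 92*(3 + (3 + 3)**2)**2 = 92*(3 + 6**2)**2 = 92*(3 + 36)**2 = 92*39**2 = 92*1521 = 139932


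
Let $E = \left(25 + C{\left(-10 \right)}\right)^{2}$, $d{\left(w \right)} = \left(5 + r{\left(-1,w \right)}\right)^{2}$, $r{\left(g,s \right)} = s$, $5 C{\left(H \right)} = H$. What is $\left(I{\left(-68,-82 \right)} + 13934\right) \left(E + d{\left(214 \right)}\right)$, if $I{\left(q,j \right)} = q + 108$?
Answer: $677599260$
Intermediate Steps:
$C{\left(H \right)} = \frac{H}{5}$
$d{\left(w \right)} = \left(5 + w\right)^{2}$
$I{\left(q,j \right)} = 108 + q$
$E = 529$ ($E = \left(25 + \frac{1}{5} \left(-10\right)\right)^{2} = \left(25 - 2\right)^{2} = 23^{2} = 529$)
$\left(I{\left(-68,-82 \right)} + 13934\right) \left(E + d{\left(214 \right)}\right) = \left(\left(108 - 68\right) + 13934\right) \left(529 + \left(5 + 214\right)^{2}\right) = \left(40 + 13934\right) \left(529 + 219^{2}\right) = 13974 \left(529 + 47961\right) = 13974 \cdot 48490 = 677599260$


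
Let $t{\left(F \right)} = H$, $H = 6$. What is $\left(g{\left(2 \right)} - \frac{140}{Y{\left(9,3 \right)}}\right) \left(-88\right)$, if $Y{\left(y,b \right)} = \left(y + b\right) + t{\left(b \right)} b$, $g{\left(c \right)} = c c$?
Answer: $\frac{176}{3} \approx 58.667$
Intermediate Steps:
$t{\left(F \right)} = 6$
$g{\left(c \right)} = c^{2}$
$Y{\left(y,b \right)} = y + 7 b$ ($Y{\left(y,b \right)} = \left(y + b\right) + 6 b = \left(b + y\right) + 6 b = y + 7 b$)
$\left(g{\left(2 \right)} - \frac{140}{Y{\left(9,3 \right)}}\right) \left(-88\right) = \left(2^{2} - \frac{140}{9 + 7 \cdot 3}\right) \left(-88\right) = \left(4 - \frac{140}{9 + 21}\right) \left(-88\right) = \left(4 - \frac{140}{30}\right) \left(-88\right) = \left(4 - \frac{14}{3}\right) \left(-88\right) = \left(- \frac{2}{3}\right) \left(-88\right) = \frac{176}{3}$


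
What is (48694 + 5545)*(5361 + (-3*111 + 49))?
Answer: 275371403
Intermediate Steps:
(48694 + 5545)*(5361 + (-3*111 + 49)) = 54239*(5361 + (-333 + 49)) = 54239*(5361 - 284) = 54239*5077 = 275371403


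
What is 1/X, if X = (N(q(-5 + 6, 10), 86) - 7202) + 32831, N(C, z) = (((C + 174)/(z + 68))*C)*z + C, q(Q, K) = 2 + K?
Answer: 77/2070333 ≈ 3.7192e-5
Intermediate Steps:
N(C, z) = C + C*z*(174 + C)/(68 + z) (N(C, z) = (((174 + C)/(68 + z))*C)*z + C = (C*(174 + C)/(68 + z))*z + C = C*z*(174 + C)/(68 + z) + C = C + C*z*(174 + C)/(68 + z))
X = 2070333/77 (X = ((2 + 10)*(68 + 175*86 + (2 + 10)*86)/(68 + 86) - 7202) + 32831 = (12*(68 + 15050 + 12*86)/154 - 7202) + 32831 = (12*(1/154)*(68 + 15050 + 1032) - 7202) + 32831 = (12*(1/154)*16150 - 7202) + 32831 = (96900/77 - 7202) + 32831 = -457654/77 + 32831 = 2070333/77 ≈ 26887.)
1/X = 1/(2070333/77) = 77/2070333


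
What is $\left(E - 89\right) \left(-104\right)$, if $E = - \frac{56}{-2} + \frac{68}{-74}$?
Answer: $\frac{238264}{37} \approx 6439.6$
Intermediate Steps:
$E = \frac{1002}{37}$ ($E = \left(-56\right) \left(- \frac{1}{2}\right) + 68 \left(- \frac{1}{74}\right) = 28 - \frac{34}{37} = \frac{1002}{37} \approx 27.081$)
$\left(E - 89\right) \left(-104\right) = \left(\frac{1002}{37} - 89\right) \left(-104\right) = \left(- \frac{2291}{37}\right) \left(-104\right) = \frac{238264}{37}$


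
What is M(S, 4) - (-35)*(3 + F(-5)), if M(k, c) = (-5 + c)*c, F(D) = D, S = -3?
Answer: -74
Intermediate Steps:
M(k, c) = c*(-5 + c)
M(S, 4) - (-35)*(3 + F(-5)) = 4*(-5 + 4) - (-35)*(3 - 5) = 4*(-1) - (-35)*(-2) = -4 - 35*2 = -4 - 70 = -74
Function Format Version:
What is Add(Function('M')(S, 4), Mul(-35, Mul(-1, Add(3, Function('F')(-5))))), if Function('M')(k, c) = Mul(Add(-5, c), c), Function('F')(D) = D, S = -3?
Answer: -74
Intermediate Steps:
Function('M')(k, c) = Mul(c, Add(-5, c))
Add(Function('M')(S, 4), Mul(-35, Mul(-1, Add(3, Function('F')(-5))))) = Add(Mul(4, Add(-5, 4)), Mul(-35, Mul(-1, Add(3, -5)))) = Add(Mul(4, -1), Mul(-35, Mul(-1, -2))) = Add(-4, Mul(-35, 2)) = Add(-4, -70) = -74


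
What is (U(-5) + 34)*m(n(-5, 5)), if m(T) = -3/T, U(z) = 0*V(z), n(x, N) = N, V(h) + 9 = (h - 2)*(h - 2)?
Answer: -102/5 ≈ -20.400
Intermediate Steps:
V(h) = -9 + (-2 + h)**2 (V(h) = -9 + (h - 2)*(h - 2) = -9 + (-2 + h)*(-2 + h) = -9 + (-2 + h)**2)
U(z) = 0 (U(z) = 0*(-9 + (-2 + z)**2) = 0)
(U(-5) + 34)*m(n(-5, 5)) = (0 + 34)*(-3/5) = 34*(-3*1/5) = 34*(-3/5) = -102/5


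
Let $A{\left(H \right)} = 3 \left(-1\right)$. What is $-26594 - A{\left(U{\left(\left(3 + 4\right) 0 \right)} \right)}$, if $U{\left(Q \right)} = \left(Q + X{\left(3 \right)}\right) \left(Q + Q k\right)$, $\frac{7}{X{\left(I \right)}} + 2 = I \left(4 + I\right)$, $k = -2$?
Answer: $-26591$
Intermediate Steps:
$X{\left(I \right)} = \frac{7}{-2 + I \left(4 + I\right)}$
$U{\left(Q \right)} = - Q \left(\frac{7}{19} + Q\right)$ ($U{\left(Q \right)} = \left(Q + \frac{7}{-2 + 3^{2} + 4 \cdot 3}\right) \left(Q + Q \left(-2\right)\right) = \left(Q + \frac{7}{-2 + 9 + 12}\right) \left(Q - 2 Q\right) = \left(Q + \frac{7}{19}\right) \left(- Q\right) = \left(\frac{7}{19} + Q\right) \left(- Q\right) = - Q \left(\frac{7}{19} + Q\right)$)
$A{\left(H \right)} = -3$
$-26594 - A{\left(U{\left(\left(3 + 4\right) 0 \right)} \right)} = -26594 - -3 = -26594 + 3 = -26591$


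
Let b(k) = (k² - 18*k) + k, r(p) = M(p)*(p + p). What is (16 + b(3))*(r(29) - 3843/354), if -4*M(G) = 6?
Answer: 150111/59 ≈ 2544.3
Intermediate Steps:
M(G) = -3/2 (M(G) = -¼*6 = -3/2)
r(p) = -3*p (r(p) = -3*(p + p)/2 = -3*p)
b(k) = k² - 17*k
(16 + b(3))*(r(29) - 3843/354) = (16 + 3*(-17 + 3))*(-3*29 - 3843/354) = (16 + 3*(-14))*(-87 - 3843*1/354) = (16 - 42)*(-87 - 1281/118) = -26*(-11547/118) = 150111/59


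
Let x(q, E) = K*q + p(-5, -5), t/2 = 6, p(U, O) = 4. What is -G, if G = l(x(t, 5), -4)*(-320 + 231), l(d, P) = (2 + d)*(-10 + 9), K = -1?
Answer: 534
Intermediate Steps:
t = 12 (t = 2*6 = 12)
x(q, E) = 4 - q (x(q, E) = -q + 4 = 4 - q)
l(d, P) = -2 - d (l(d, P) = (2 + d)*(-1) = -2 - d)
G = -534 (G = (-2 - (4 - 1*12))*(-320 + 231) = (-2 - (4 - 12))*(-89) = (-2 - 1*(-8))*(-89) = (-2 + 8)*(-89) = 6*(-89) = -534)
-G = -1*(-534) = 534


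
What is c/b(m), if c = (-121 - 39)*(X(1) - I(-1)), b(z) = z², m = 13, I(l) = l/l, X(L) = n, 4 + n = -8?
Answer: 160/13 ≈ 12.308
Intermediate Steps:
n = -12 (n = -4 - 8 = -12)
X(L) = -12
I(l) = 1
c = 2080 (c = (-121 - 39)*(-12 - 1*1) = -160*(-12 - 1) = -160*(-13) = 2080)
c/b(m) = 2080/(13²) = 2080/169 = 2080*(1/169) = 160/13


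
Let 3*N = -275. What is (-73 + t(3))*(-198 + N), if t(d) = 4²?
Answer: 16511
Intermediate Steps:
N = -275/3 (N = (⅓)*(-275) = -275/3 ≈ -91.667)
t(d) = 16
(-73 + t(3))*(-198 + N) = (-73 + 16)*(-198 - 275/3) = -57*(-869/3) = 16511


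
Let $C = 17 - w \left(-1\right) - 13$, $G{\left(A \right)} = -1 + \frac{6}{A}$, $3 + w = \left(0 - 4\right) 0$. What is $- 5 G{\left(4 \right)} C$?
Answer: $160$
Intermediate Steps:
$w = -3$ ($w = -3 + \left(0 - 4\right) 0 = -3 - 0 = -3 + 0 = -3$)
$C = -64$ ($C = 17 \left(-1\right) \left(-3\right) \left(-1\right) - 13 = 17 \cdot 3 \left(-1\right) - 13 = 17 \left(-3\right) - 13 = -51 - 13 = -64$)
$- 5 G{\left(4 \right)} C = - 5 \frac{6 - 4}{4} \left(-64\right) = - 5 \cdot \frac{1}{4} \cdot 2 \left(-64\right) = \left(-5\right) \frac{1}{2} \left(-64\right) = \left(- \frac{5}{2}\right) \left(-64\right) = 160$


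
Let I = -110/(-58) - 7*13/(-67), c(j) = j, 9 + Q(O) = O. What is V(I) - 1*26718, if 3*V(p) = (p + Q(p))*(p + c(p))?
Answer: -100887504006/3775249 ≈ -26723.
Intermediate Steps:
Q(O) = -9 + O
I = 6324/1943 (I = -110*(-1/58) - 91*(-1/67) = 55/29 + 91/67 = 6324/1943 ≈ 3.2548)
V(p) = 2*p*(-9 + 2*p)/3 (V(p) = ((p + (-9 + p))*(p + p))/3 = ((-9 + 2*p)*(2*p))/3 = (2*p*(-9 + 2*p))/3 = 2*p*(-9 + 2*p)/3)
V(I) - 1*26718 = (⅔)*(6324/1943)*(-9 + 2*(6324/1943)) - 1*26718 = (⅔)*(6324/1943)*(-9 + 12648/1943) - 26718 = (⅔)*(6324/1943)*(-4839/1943) - 26718 = -20401224/3775249 - 26718 = -100887504006/3775249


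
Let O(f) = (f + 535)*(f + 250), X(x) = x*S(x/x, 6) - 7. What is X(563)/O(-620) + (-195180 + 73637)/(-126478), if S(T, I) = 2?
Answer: 991014058/994433275 ≈ 0.99656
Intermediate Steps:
X(x) = -7 + 2*x (X(x) = x*2 - 7 = 2*x - 7 = -7 + 2*x)
O(f) = (250 + f)*(535 + f) (O(f) = (535 + f)*(250 + f) = (250 + f)*(535 + f))
X(563)/O(-620) + (-195180 + 73637)/(-126478) = (-7 + 2*563)/(133750 + (-620)² + 785*(-620)) + (-195180 + 73637)/(-126478) = (-7 + 1126)/(133750 + 384400 - 486700) - 121543*(-1/126478) = 1119/31450 + 121543/126478 = 991014058/994433275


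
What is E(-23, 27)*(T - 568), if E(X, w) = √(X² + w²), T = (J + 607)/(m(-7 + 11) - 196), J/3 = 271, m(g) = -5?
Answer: -115588*√1258/201 ≈ -20397.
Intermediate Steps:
J = 813 (J = 3*271 = 813)
T = -1420/201 (T = (813 + 607)/(-5 - 196) = 1420/(-201) = 1420*(-1/201) = -1420/201 ≈ -7.0647)
E(-23, 27)*(T - 568) = √((-23)² + 27²)*(-1420/201 - 568) = √(529 + 729)*(-115588/201) = √1258*(-115588/201) = -115588*√1258/201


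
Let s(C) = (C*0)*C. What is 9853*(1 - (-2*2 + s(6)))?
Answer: 49265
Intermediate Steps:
s(C) = 0 (s(C) = 0*C = 0)
9853*(1 - (-2*2 + s(6))) = 9853*(1 - (-2*2 + 0)) = 9853*(1 - (-4 + 0)) = 9853*(1 - 1*(-4)) = 9853*(1 + 4) = 9853*5 = 49265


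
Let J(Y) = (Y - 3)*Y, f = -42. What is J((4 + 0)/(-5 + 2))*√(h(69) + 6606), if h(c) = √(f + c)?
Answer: 52*√(6606 + 3*√3)/9 ≈ 469.79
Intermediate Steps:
J(Y) = Y*(-3 + Y) (J(Y) = (-3 + Y)*Y = Y*(-3 + Y))
h(c) = √(-42 + c)
J((4 + 0)/(-5 + 2))*√(h(69) + 6606) = (((4 + 0)/(-5 + 2))*(-3 + (4 + 0)/(-5 + 2)))*√(√(-42 + 69) + 6606) = ((4/(-3))*(-3 + 4/(-3)))*√(√27 + 6606) = ((4*(-⅓))*(-3 + 4*(-⅓)))*√(3*√3 + 6606) = (-4*(-3 - 4/3)/3)*√(6606 + 3*√3) = (-4/3*(-13/3))*√(6606 + 3*√3) = 52*√(6606 + 3*√3)/9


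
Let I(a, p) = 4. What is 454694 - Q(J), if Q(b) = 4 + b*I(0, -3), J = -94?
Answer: 455066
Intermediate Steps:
Q(b) = 4 + 4*b (Q(b) = 4 + b*4 = 4 + 4*b)
454694 - Q(J) = 454694 - (4 + 4*(-94)) = 454694 - (4 - 376) = 454694 - 1*(-372) = 454694 + 372 = 455066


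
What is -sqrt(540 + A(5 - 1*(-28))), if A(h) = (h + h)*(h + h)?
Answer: -12*sqrt(34) ≈ -69.971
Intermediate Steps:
A(h) = 4*h**2 (A(h) = (2*h)*(2*h) = 4*h**2)
-sqrt(540 + A(5 - 1*(-28))) = -sqrt(540 + 4*(5 - 1*(-28))**2) = -sqrt(540 + 4*(5 + 28)**2) = -sqrt(540 + 4*33**2) = -sqrt(540 + 4*1089) = -sqrt(540 + 4356) = -sqrt(4896) = -12*sqrt(34)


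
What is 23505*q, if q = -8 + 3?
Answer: -117525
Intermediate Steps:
q = -5
23505*q = 23505*(-5) = -117525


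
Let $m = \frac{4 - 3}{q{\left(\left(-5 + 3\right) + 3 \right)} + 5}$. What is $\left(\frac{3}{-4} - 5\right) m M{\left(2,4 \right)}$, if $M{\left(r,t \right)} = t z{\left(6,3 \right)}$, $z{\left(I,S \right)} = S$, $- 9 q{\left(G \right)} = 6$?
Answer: $- \frac{207}{13} \approx -15.923$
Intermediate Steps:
$q{\left(G \right)} = - \frac{2}{3}$ ($q{\left(G \right)} = \left(- \frac{1}{9}\right) 6 = - \frac{2}{3}$)
$M{\left(r,t \right)} = 3 t$ ($M{\left(r,t \right)} = t 3 = 3 t$)
$m = \frac{3}{13}$ ($m = \frac{4 - 3}{- \frac{2}{3} + 5} = 1 \frac{1}{\frac{13}{3}} = 1 \cdot \frac{3}{13} = \frac{3}{13} \approx 0.23077$)
$\left(\frac{3}{-4} - 5\right) m M{\left(2,4 \right)} = \left(\frac{3}{-4} - 5\right) \frac{3}{13} \cdot 3 \cdot 4 = \left(3 \left(- \frac{1}{4}\right) - 5\right) \frac{3}{13} \cdot 12 = \left(- \frac{3}{4} - 5\right) \frac{3}{13} \cdot 12 = \left(- \frac{23}{4}\right) \frac{3}{13} \cdot 12 = \left(- \frac{69}{52}\right) 12 = - \frac{207}{13}$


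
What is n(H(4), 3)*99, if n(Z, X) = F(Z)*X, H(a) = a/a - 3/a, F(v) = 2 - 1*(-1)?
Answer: 891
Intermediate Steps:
F(v) = 3 (F(v) = 2 + 1 = 3)
H(a) = 1 - 3/a
n(Z, X) = 3*X
n(H(4), 3)*99 = (3*3)*99 = 9*99 = 891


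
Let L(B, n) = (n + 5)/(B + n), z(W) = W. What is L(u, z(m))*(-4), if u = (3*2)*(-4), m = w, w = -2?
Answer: 6/13 ≈ 0.46154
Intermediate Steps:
m = -2
u = -24 (u = 6*(-4) = -24)
L(B, n) = (5 + n)/(B + n)
L(u, z(m))*(-4) = ((5 - 2)/(-24 - 2))*(-4) = (3/(-26))*(-4) = -1/26*3*(-4) = -3/26*(-4) = 6/13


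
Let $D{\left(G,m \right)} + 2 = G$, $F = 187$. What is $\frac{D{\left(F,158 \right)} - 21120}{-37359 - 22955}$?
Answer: $\frac{395}{1138} \approx 0.3471$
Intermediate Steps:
$D{\left(G,m \right)} = -2 + G$
$\frac{D{\left(F,158 \right)} - 21120}{-37359 - 22955} = \frac{\left(-2 + 187\right) - 21120}{-37359 - 22955} = \frac{185 - 21120}{-60314} = \left(-20935\right) \left(- \frac{1}{60314}\right) = \frac{395}{1138}$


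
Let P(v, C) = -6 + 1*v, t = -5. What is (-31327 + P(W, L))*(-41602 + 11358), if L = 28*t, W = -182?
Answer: 953139660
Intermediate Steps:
L = -140 (L = 28*(-5) = -140)
P(v, C) = -6 + v
(-31327 + P(W, L))*(-41602 + 11358) = (-31327 + (-6 - 182))*(-41602 + 11358) = (-31327 - 188)*(-30244) = -31515*(-30244) = 953139660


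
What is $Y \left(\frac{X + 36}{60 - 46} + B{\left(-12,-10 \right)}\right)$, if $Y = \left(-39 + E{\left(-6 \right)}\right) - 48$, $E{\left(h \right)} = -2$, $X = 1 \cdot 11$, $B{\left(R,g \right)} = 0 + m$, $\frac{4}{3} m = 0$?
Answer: $- \frac{4183}{14} \approx -298.79$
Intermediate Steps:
$m = 0$ ($m = \frac{3}{4} \cdot 0 = 0$)
$B{\left(R,g \right)} = 0$ ($B{\left(R,g \right)} = 0 + 0 = 0$)
$X = 11$
$Y = -89$ ($Y = \left(-39 - 2\right) - 48 = -41 - 48 = -89$)
$Y \left(\frac{X + 36}{60 - 46} + B{\left(-12,-10 \right)}\right) = - 89 \left(\frac{11 + 36}{60 - 46} + 0\right) = - 89 \left(\frac{47}{14} + 0\right) = \left(-89\right) \frac{47}{14} = - \frac{4183}{14}$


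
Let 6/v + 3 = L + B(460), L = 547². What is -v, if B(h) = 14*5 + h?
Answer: -1/49956 ≈ -2.0018e-5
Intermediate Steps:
L = 299209
B(h) = 70 + h
v = 1/49956 (v = 6/(-3 + (299209 + (70 + 460))) = 6/(-3 + (299209 + 530)) = 6/(-3 + 299739) = 6/299736 = 6*(1/299736) = 1/49956 ≈ 2.0018e-5)
-v = -1*1/49956 = -1/49956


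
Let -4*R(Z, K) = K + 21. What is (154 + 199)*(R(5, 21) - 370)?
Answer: -268633/2 ≈ -1.3432e+5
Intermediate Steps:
R(Z, K) = -21/4 - K/4 (R(Z, K) = -(K + 21)/4 = -(21 + K)/4 = -21/4 - K/4)
(154 + 199)*(R(5, 21) - 370) = (154 + 199)*((-21/4 - ¼*21) - 370) = 353*((-21/4 - 21/4) - 370) = 353*(-21/2 - 370) = 353*(-761/2) = -268633/2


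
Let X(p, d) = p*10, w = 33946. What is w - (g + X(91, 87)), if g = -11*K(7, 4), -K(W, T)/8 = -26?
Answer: 35324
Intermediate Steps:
X(p, d) = 10*p
K(W, T) = 208 (K(W, T) = -8*(-26) = 208)
g = -2288 (g = -11*208 = -2288)
w - (g + X(91, 87)) = 33946 - (-2288 + 10*91) = 33946 - (-2288 + 910) = 33946 - 1*(-1378) = 33946 + 1378 = 35324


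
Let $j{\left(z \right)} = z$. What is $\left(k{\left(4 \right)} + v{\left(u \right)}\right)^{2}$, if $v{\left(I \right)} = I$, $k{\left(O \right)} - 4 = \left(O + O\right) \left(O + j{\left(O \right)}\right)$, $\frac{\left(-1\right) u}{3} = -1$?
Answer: $5041$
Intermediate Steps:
$u = 3$ ($u = \left(-3\right) \left(-1\right) = 3$)
$k{\left(O \right)} = 4 + 4 O^{2}$ ($k{\left(O \right)} = 4 + \left(O + O\right) \left(O + O\right) = 4 + 2 O 2 O = 4 + 4 O^{2}$)
$\left(k{\left(4 \right)} + v{\left(u \right)}\right)^{2} = \left(\left(4 + 4 \cdot 4^{2}\right) + 3\right)^{2} = \left(\left(4 + 4 \cdot 16\right) + 3\right)^{2} = \left(\left(4 + 64\right) + 3\right)^{2} = \left(68 + 3\right)^{2} = 71^{2} = 5041$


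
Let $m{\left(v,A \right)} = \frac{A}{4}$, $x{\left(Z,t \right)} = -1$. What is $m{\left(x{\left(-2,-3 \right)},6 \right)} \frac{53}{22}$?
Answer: $\frac{159}{44} \approx 3.6136$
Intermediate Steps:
$m{\left(v,A \right)} = \frac{A}{4}$ ($m{\left(v,A \right)} = A \frac{1}{4} = \frac{A}{4}$)
$m{\left(x{\left(-2,-3 \right)},6 \right)} \frac{53}{22} = \frac{1}{4} \cdot 6 \cdot \frac{53}{22} = \frac{3 \cdot 53 \cdot \frac{1}{22}}{2} = \frac{3}{2} \cdot \frac{53}{22} = \frac{159}{44}$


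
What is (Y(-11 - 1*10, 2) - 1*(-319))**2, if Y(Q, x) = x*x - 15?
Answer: 94864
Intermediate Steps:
Y(Q, x) = -15 + x**2 (Y(Q, x) = x**2 - 15 = -15 + x**2)
(Y(-11 - 1*10, 2) - 1*(-319))**2 = ((-15 + 2**2) - 1*(-319))**2 = ((-15 + 4) + 319)**2 = (-11 + 319)**2 = 308**2 = 94864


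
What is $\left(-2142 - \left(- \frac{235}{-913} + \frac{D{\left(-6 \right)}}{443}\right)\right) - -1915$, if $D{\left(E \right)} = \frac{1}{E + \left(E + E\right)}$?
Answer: $- \frac{1654492451}{7280262} \approx -227.26$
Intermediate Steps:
$D{\left(E \right)} = \frac{1}{3 E}$ ($D{\left(E \right)} = \frac{1}{E + 2 E} = \frac{1}{3 E}$)
$\left(-2142 - \left(- \frac{235}{-913} + \frac{D{\left(-6 \right)}}{443}\right)\right) - -1915 = \left(-2142 - \left(- \frac{235}{-913} + \frac{\frac{1}{3} \frac{1}{-6}}{443}\right)\right) - -1915 = \left(-2142 - \left(\left(-235\right) \left(- \frac{1}{913}\right) + \frac{1}{3} \left(- \frac{1}{6}\right) \frac{1}{443}\right)\right) + 1915 = \left(-2142 - \left(\frac{235}{913} - \frac{1}{7974}\right)\right) + 1915 = \left(-2142 - \frac{1872977}{7280262}\right) + 1915 = - \frac{15596194181}{7280262} + 1915 = - \frac{1654492451}{7280262}$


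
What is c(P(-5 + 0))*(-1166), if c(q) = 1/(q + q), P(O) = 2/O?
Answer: 2915/2 ≈ 1457.5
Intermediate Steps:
c(q) = 1/(2*q)
c(P(-5 + 0))*(-1166) = (1/(2*((2/(-5 + 0)))))*(-1166) = (1/(2*((2/(-5)))))*(-1166) = (1/(2*((2*(-⅕)))))*(-1166) = (1/(2*(-⅖)))*(-1166) = ((½)*(-5/2))*(-1166) = -5/4*(-1166) = 2915/2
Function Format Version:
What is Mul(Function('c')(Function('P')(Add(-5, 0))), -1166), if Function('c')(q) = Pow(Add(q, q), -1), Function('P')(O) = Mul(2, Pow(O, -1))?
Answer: Rational(2915, 2) ≈ 1457.5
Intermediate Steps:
Function('c')(q) = Mul(Rational(1, 2), Pow(q, -1)) (Function('c')(q) = Pow(Mul(2, q), -1) = Mul(Rational(1, 2), Pow(q, -1)))
Mul(Function('c')(Function('P')(Add(-5, 0))), -1166) = Mul(Mul(Rational(1, 2), Pow(Mul(2, Pow(Add(-5, 0), -1)), -1)), -1166) = Mul(Mul(Rational(1, 2), Pow(Mul(2, Pow(-5, -1)), -1)), -1166) = Mul(Mul(Rational(1, 2), Pow(Mul(2, Rational(-1, 5)), -1)), -1166) = Mul(Mul(Rational(1, 2), Pow(Rational(-2, 5), -1)), -1166) = Mul(Mul(Rational(1, 2), Rational(-5, 2)), -1166) = Mul(Rational(-5, 4), -1166) = Rational(2915, 2)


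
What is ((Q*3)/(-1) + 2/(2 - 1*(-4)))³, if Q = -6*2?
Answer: 1295029/27 ≈ 47964.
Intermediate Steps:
Q = -12 (Q = -1*12 = -12)
((Q*3)/(-1) + 2/(2 - 1*(-4)))³ = (-12*3/(-1) + 2/(2 - 1*(-4)))³ = (-36*(-1) + 2/(2 + 4))³ = (36 + 2/6)³ = (36 + 2*(⅙))³ = (36 + ⅓)³ = (109/3)³ = 1295029/27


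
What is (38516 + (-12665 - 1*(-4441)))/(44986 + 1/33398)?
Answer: 1011692216/1502442429 ≈ 0.67336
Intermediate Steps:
(38516 + (-12665 - 1*(-4441)))/(44986 + 1/33398) = (38516 + (-12665 + 4441))/(44986 + 1/33398) = (38516 - 8224)/(1502442429/33398) = 30292*(33398/1502442429) = 1011692216/1502442429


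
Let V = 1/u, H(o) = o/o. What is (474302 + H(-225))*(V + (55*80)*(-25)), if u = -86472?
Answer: -1503844064078101/28824 ≈ -5.2173e+10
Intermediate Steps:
H(o) = 1
V = -1/86472 (V = 1/(-86472) = -1/86472 ≈ -1.1564e-5)
(474302 + H(-225))*(V + (55*80)*(-25)) = (474302 + 1)*(-1/86472 + (55*80)*(-25)) = 474303*(-1/86472 + 4400*(-25)) = 474303*(-1/86472 - 110000) = 474303*(-9511920001/86472) = -1503844064078101/28824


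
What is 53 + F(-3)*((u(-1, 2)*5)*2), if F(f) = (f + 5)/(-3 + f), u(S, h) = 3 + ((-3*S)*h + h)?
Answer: 49/3 ≈ 16.333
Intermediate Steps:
u(S, h) = 3 + h - 3*S*h (u(S, h) = 3 + (-3*S*h + h) = 3 + (h - 3*S*h) = 3 + h - 3*S*h)
F(f) = (5 + f)/(-3 + f)
53 + F(-3)*((u(-1, 2)*5)*2) = 53 + ((5 - 3)/(-3 - 3))*(((3 + 2 - 3*(-1)*2)*5)*2) = 53 + (2/(-6))*(((3 + 2 + 6)*5)*2) = 53 + (-1/6*2)*((11*5)*2) = 53 - 55*2/3 = 53 - 1/3*110 = 53 - 110/3 = 49/3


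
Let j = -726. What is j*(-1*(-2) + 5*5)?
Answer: -19602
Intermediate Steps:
j*(-1*(-2) + 5*5) = -726*(-1*(-2) + 5*5) = -726*(2 + 25) = -726*27 = -19602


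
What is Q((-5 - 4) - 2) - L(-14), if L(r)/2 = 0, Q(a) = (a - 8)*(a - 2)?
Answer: 247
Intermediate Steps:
Q(a) = (-8 + a)*(-2 + a)
L(r) = 0 (L(r) = 2*0 = 0)
Q((-5 - 4) - 2) - L(-14) = (16 + ((-5 - 4) - 2)² - 10*((-5 - 4) - 2)) - 1*0 = (16 + (-9 - 2)² - 10*(-9 - 2)) + 0 = (16 + (-11)² - 10*(-11)) + 0 = (16 + 121 + 110) + 0 = 247 + 0 = 247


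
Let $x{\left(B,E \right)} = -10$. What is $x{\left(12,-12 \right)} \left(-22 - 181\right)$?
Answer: $2030$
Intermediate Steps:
$x{\left(12,-12 \right)} \left(-22 - 181\right) = - 10 \left(-22 - 181\right) = \left(-10\right) \left(-203\right) = 2030$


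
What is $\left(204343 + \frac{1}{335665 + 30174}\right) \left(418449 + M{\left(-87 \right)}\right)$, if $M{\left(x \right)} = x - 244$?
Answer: $\frac{31257096292579804}{365839} \approx 8.544 \cdot 10^{10}$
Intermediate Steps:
$M{\left(x \right)} = -244 + x$
$\left(204343 + \frac{1}{335665 + 30174}\right) \left(418449 + M{\left(-87 \right)}\right) = \left(204343 + \frac{1}{335665 + 30174}\right) \left(418449 - 331\right) = \left(204343 + \frac{1}{365839}\right) \left(418449 - 331\right) = \left(204343 + \frac{1}{365839}\right) 418118 = \frac{74756638778}{365839} \cdot 418118 = \frac{31257096292579804}{365839}$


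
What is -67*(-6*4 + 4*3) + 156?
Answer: 960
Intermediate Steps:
-67*(-6*4 + 4*3) + 156 = -67*(-24 + 12) + 156 = -67*(-12) + 156 = 804 + 156 = 960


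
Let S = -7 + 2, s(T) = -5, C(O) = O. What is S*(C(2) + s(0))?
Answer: 15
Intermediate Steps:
S = -5
S*(C(2) + s(0)) = -5*(2 - 5) = -5*(-3) = 15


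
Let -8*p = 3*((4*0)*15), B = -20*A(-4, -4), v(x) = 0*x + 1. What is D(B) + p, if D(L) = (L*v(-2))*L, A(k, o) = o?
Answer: 6400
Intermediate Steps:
v(x) = 1 (v(x) = 0 + 1 = 1)
B = 80 (B = -20*(-4) = 80)
D(L) = L**2 (D(L) = (L*1)*L = L*L = L**2)
p = 0 (p = -3*(4*0)*15/8 = -3*0*15/8 = -3*0/8 = -1/8*0 = 0)
D(B) + p = 80**2 + 0 = 6400 + 0 = 6400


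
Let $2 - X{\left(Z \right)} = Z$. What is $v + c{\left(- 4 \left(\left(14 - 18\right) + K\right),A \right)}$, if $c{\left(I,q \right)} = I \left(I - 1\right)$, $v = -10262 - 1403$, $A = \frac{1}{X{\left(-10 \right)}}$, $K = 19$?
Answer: $-8005$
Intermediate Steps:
$X{\left(Z \right)} = 2 - Z$
$A = \frac{1}{12}$ ($A = \frac{1}{2 - -10} = \frac{1}{2 + 10} = \frac{1}{12} \approx 0.083333$)
$v = -11665$ ($v = -10262 - 1403 = -11665$)
$c{\left(I,q \right)} = I \left(-1 + I\right)$
$v + c{\left(- 4 \left(\left(14 - 18\right) + K\right),A \right)} = -11665 + - 4 \left(\left(14 - 18\right) + 19\right) \left(-1 - 4 \left(\left(14 - 18\right) + 19\right)\right) = -11665 + - 4 \left(-4 + 19\right) \left(-1 - 4 \left(-4 + 19\right)\right) = -11665 + \left(-4\right) 15 \left(-1 - 60\right) = -11665 - 60 \left(-1 - 60\right) = -11665 - -3660 = -11665 + 3660 = -8005$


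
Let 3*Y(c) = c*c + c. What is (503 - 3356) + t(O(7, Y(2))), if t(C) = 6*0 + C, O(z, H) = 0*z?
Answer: -2853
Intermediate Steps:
Y(c) = c/3 + c²/3 (Y(c) = (c*c + c)/3 = (c² + c)/3 = (c + c²)/3 = c/3 + c²/3)
O(z, H) = 0
t(C) = C (t(C) = 0 + C = C)
(503 - 3356) + t(O(7, Y(2))) = (503 - 3356) + 0 = -2853 + 0 = -2853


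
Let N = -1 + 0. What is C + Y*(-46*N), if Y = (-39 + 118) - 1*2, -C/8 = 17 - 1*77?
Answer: 4022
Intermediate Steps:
C = 480 (C = -8*(17 - 1*77) = -8*(17 - 77) = -8*(-60) = 480)
N = -1
Y = 77 (Y = 79 - 2 = 77)
C + Y*(-46*N) = 480 + 77*(-46*(-1)) = 480 + 77*46 = 480 + 3542 = 4022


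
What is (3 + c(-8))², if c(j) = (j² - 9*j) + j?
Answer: 17161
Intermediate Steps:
c(j) = j² - 8*j
(3 + c(-8))² = (3 - 8*(-8 - 8))² = (3 - 8*(-16))² = (3 + 128)² = 131² = 17161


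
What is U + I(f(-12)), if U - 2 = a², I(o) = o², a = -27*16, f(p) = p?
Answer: 186770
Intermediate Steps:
a = -432
U = 186626 (U = 2 + (-432)² = 2 + 186624 = 186626)
U + I(f(-12)) = 186626 + (-12)² = 186626 + 144 = 186770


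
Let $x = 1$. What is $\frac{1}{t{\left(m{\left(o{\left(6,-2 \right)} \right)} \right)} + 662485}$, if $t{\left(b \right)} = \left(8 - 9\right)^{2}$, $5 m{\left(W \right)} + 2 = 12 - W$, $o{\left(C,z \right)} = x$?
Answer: $\frac{1}{662486} \approx 1.5095 \cdot 10^{-6}$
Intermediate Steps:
$o{\left(C,z \right)} = 1$
$m{\left(W \right)} = 2 - \frac{W}{5}$ ($m{\left(W \right)} = - \frac{2}{5} + \frac{12 - W}{5} = - \frac{2}{5} - \left(- \frac{12}{5} + \frac{W}{5}\right) = 2 - \frac{W}{5}$)
$t{\left(b \right)} = 1$ ($t{\left(b \right)} = \left(-1\right)^{2} = 1$)
$\frac{1}{t{\left(m{\left(o{\left(6,-2 \right)} \right)} \right)} + 662485} = \frac{1}{1 + 662485} = \frac{1}{662486}$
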